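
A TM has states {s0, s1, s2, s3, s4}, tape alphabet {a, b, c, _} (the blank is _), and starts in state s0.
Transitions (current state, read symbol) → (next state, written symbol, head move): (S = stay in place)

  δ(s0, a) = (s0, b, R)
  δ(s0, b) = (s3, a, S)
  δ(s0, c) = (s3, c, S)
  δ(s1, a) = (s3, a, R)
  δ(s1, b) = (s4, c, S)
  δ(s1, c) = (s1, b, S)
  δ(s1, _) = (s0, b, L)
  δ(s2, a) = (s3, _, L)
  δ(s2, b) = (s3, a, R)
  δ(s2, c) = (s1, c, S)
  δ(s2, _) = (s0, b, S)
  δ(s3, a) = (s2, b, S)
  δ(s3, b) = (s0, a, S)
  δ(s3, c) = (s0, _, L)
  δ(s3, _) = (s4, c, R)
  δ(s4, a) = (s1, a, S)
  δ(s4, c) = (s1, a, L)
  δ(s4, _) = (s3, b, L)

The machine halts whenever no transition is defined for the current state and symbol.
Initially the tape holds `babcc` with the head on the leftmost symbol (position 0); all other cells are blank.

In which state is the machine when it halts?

s0

s0 | [b]abcc__   read b → write a, move S, go to s3
s3 | [a]abcc__   read a → write b, move S, go to s2
s2 | [b]abcc__   read b → write a, move R, go to s3
s3 | a[a]bcc__   read a → write b, move S, go to s2
s2 | a[b]bcc__   read b → write a, move R, go to s3
s3 | aa[b]cc__   read b → write a, move S, go to s0
s0 | aa[a]cc__   read a → write b, move R, go to s0
s0 | aab[c]c__   read c → write c, move S, go to s3
s3 | aab[c]c__   read c → write _, move L, go to s0
s0 | aa[b]_c__   read b → write a, move S, go to s3
s3 | aa[a]_c__   read a → write b, move S, go to s2
s2 | aa[b]_c__   read b → write a, move R, go to s3
s3 | aaa[_]c__   read _ → write c, move R, go to s4
s4 | aaac[c]__   read c → write a, move L, go to s1
s1 | aaa[c]a__   read c → write b, move S, go to s1
s1 | aaa[b]a__   read b → write c, move S, go to s4
s4 | aaa[c]a__   read c → write a, move L, go to s1
s1 | aa[a]aa__   read a → write a, move R, go to s3
s3 | aaa[a]a__   read a → write b, move S, go to s2
s2 | aaa[b]a__   read b → write a, move R, go to s3
s3 | aaaa[a]__   read a → write b, move S, go to s2
s2 | aaaa[b]__   read b → write a, move R, go to s3
s3 | aaaaa[_]_   read _ → write c, move R, go to s4
s4 | aaaaac[_]   read _ → write b, move L, go to s3
s3 | aaaaa[c]b   read c → write _, move L, go to s0
s0 | aaaa[a]_b   read a → write b, move R, go to s0
s0 | aaaab[_]b
No transition is defined for (s0, _); M halts in state s0.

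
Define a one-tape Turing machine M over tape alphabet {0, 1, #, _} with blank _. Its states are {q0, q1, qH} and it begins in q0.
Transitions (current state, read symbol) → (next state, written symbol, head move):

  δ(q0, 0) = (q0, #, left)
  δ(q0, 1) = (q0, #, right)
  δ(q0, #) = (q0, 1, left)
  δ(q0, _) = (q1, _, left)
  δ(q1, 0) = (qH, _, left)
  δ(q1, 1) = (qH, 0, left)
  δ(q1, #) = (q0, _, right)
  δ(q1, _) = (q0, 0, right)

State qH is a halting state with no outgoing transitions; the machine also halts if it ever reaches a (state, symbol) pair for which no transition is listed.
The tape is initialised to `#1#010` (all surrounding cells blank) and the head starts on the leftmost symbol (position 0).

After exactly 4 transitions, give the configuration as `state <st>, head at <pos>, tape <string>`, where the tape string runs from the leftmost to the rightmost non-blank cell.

state q1, head at -2, tape 0_11#010

state=q0 head=0 tape=__[#]1#010   (q0,#)→(q0,1,left)
state=q0 head=-1 tape=_[_]11#010   (q0,_)→(q1,_,left)
state=q1 head=-2 tape=[_]_11#010   (q1,_)→(q0,0,right)
state=q0 head=-1 tape=0[_]11#010   (q0,_)→(q1,_,left)
state=q1 head=-2 tape=[0]_11#010
After 4 steps: state q1, head at -2, tape 0_11#010.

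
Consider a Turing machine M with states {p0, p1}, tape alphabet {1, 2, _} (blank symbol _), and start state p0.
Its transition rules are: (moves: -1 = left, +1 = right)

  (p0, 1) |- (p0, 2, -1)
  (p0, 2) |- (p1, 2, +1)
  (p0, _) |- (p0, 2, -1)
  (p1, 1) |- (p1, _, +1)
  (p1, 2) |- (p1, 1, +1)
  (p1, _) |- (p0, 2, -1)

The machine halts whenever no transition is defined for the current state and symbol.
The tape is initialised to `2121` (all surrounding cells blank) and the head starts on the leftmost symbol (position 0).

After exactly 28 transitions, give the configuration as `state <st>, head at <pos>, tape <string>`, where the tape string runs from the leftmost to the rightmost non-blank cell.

state p0, head at 2, tape 2112222

p0 | [2]121___   read 2 → write 2, move +1, go to p1
p1 | 2[1]21___   read 1 → write _, move +1, go to p1
p1 | 2_[2]1___   read 2 → write 1, move +1, go to p1
p1 | 2_1[1]___   read 1 → write _, move +1, go to p1
p1 | 2_1_[_]__   read _ → write 2, move -1, go to p0
p0 | 2_1[_]2__   read _ → write 2, move -1, go to p0
p0 | 2_[1]22__   read 1 → write 2, move -1, go to p0
p0 | 2[_]222__   read _ → write 2, move -1, go to p0
p0 | [2]2222__   read 2 → write 2, move +1, go to p1
p1 | 2[2]222__   read 2 → write 1, move +1, go to p1
p1 | 21[2]22__   read 2 → write 1, move +1, go to p1
p1 | 211[2]2__   read 2 → write 1, move +1, go to p1
p1 | 2111[2]__   read 2 → write 1, move +1, go to p1
p1 | 21111[_]_   read _ → write 2, move -1, go to p0
p0 | 2111[1]2_   read 1 → write 2, move -1, go to p0
p0 | 211[1]22_   read 1 → write 2, move -1, go to p0
p0 | 21[1]222_   read 1 → write 2, move -1, go to p0
p0 | 2[1]2222_   read 1 → write 2, move -1, go to p0
p0 | [2]22222_   read 2 → write 2, move +1, go to p1
p1 | 2[2]2222_   read 2 → write 1, move +1, go to p1
p1 | 21[2]222_   read 2 → write 1, move +1, go to p1
p1 | 211[2]22_   read 2 → write 1, move +1, go to p1
p1 | 2111[2]2_   read 2 → write 1, move +1, go to p1
p1 | 21111[2]_   read 2 → write 1, move +1, go to p1
p1 | 211111[_]   read _ → write 2, move -1, go to p0
p0 | 21111[1]2   read 1 → write 2, move -1, go to p0
p0 | 2111[1]22   read 1 → write 2, move -1, go to p0
p0 | 211[1]222   read 1 → write 2, move -1, go to p0
p0 | 21[1]2222
After 28 steps: state p0, head at 2, tape 2112222.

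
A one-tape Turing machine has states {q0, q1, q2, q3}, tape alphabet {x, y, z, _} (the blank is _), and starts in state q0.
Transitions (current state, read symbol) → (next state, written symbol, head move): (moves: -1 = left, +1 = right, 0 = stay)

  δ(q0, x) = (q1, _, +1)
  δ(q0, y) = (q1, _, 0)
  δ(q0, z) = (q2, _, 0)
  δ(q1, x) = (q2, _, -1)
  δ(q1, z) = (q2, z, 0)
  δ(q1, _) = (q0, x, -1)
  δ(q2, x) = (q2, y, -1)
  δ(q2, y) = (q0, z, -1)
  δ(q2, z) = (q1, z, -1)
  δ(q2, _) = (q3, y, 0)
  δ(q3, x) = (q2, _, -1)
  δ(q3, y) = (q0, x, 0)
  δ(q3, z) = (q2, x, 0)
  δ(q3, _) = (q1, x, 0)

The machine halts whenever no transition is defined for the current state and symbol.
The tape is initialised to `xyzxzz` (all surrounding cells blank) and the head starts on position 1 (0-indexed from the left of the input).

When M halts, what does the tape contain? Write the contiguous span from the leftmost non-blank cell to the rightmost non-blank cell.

xzxzz

state=q0 head=1 tape=x[y]zxzz   (q0,y)→(q1,_,0)
state=q1 head=1 tape=x[_]zxzz   (q1,_)→(q0,x,-1)
state=q0 head=0 tape=[x]xzxzz   (q0,x)→(q1,_,+1)
state=q1 head=1 tape=_[x]zxzz   (q1,x)→(q2,_,-1)
state=q2 head=0 tape=[_]_zxzz   (q2,_)→(q3,y,0)
state=q3 head=0 tape=[y]_zxzz   (q3,y)→(q0,x,0)
state=q0 head=0 tape=[x]_zxzz   (q0,x)→(q1,_,+1)
state=q1 head=1 tape=_[_]zxzz   (q1,_)→(q0,x,-1)
state=q0 head=0 tape=[_]xzxzz
The non-blank tape span at halt is xzxzz.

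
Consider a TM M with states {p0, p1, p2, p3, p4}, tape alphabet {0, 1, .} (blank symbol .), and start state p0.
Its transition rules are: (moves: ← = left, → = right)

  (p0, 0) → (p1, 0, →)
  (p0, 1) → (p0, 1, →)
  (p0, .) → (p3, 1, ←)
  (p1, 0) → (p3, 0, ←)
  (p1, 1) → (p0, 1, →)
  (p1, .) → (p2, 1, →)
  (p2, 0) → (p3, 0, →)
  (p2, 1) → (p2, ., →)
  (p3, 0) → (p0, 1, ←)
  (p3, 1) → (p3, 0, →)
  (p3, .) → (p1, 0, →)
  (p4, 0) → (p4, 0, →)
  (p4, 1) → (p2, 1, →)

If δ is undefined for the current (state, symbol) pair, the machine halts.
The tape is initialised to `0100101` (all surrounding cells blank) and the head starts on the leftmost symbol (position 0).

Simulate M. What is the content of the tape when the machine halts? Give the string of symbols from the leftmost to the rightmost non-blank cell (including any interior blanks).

0110100001

state=p0 head=0 tape=[0]100101....   (p0,0)→(p1,0,→)
state=p1 head=1 tape=0[1]00101....   (p1,1)→(p0,1,→)
state=p0 head=2 tape=01[0]0101....   (p0,0)→(p1,0,→)
state=p1 head=3 tape=010[0]101....   (p1,0)→(p3,0,←)
state=p3 head=2 tape=01[0]0101....   (p3,0)→(p0,1,←)
state=p0 head=1 tape=0[1]10101....   (p0,1)→(p0,1,→)
state=p0 head=2 tape=01[1]0101....   (p0,1)→(p0,1,→)
state=p0 head=3 tape=011[0]101....   (p0,0)→(p1,0,→)
state=p1 head=4 tape=0110[1]01....   (p1,1)→(p0,1,→)
state=p0 head=5 tape=01101[0]1....   (p0,0)→(p1,0,→)
state=p1 head=6 tape=011010[1]....   (p1,1)→(p0,1,→)
state=p0 head=7 tape=0110101[.]...   (p0,.)→(p3,1,←)
state=p3 head=6 tape=011010[1]1...   (p3,1)→(p3,0,→)
state=p3 head=7 tape=0110100[1]...   (p3,1)→(p3,0,→)
state=p3 head=8 tape=01101000[.]..   (p3,.)→(p1,0,→)
state=p1 head=9 tape=011010000[.].   (p1,.)→(p2,1,→)
state=p2 head=10 tape=0110100001[.]
The non-blank tape span at halt is 0110100001.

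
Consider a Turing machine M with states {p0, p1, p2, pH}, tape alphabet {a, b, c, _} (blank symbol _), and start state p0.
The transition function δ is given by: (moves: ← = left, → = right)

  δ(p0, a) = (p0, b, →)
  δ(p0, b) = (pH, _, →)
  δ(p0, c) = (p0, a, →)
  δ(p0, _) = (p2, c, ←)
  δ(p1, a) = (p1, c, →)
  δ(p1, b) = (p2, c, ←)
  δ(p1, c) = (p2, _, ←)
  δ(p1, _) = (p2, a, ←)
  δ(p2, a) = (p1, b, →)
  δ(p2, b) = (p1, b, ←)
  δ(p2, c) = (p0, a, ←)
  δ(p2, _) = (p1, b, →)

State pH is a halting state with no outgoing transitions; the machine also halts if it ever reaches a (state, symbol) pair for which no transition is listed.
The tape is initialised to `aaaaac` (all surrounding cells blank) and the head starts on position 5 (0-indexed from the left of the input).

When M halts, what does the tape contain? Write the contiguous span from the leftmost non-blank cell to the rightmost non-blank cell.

abbaa

p0 | aaaaa[c]_   read c → write a, move →, go to p0
p0 | aaaaaa[_]   read _ → write c, move ←, go to p2
p2 | aaaaa[a]c   read a → write b, move →, go to p1
p1 | aaaaab[c]   read c → write _, move ←, go to p2
p2 | aaaaa[b]_   read b → write b, move ←, go to p1
p1 | aaaa[a]b_   read a → write c, move →, go to p1
p1 | aaaac[b]_   read b → write c, move ←, go to p2
p2 | aaaa[c]c_   read c → write a, move ←, go to p0
p0 | aaa[a]ac_   read a → write b, move →, go to p0
p0 | aaab[a]c_   read a → write b, move →, go to p0
p0 | aaabb[c]_   read c → write a, move →, go to p0
p0 | aaabba[_]   read _ → write c, move ←, go to p2
p2 | aaabb[a]c   read a → write b, move →, go to p1
p1 | aaabbb[c]   read c → write _, move ←, go to p2
p2 | aaabb[b]_   read b → write b, move ←, go to p1
p1 | aaab[b]b_   read b → write c, move ←, go to p2
p2 | aaa[b]cb_   read b → write b, move ←, go to p1
p1 | aa[a]bcb_   read a → write c, move →, go to p1
p1 | aac[b]cb_   read b → write c, move ←, go to p2
p2 | aa[c]ccb_   read c → write a, move ←, go to p0
p0 | a[a]accb_   read a → write b, move →, go to p0
p0 | ab[a]ccb_   read a → write b, move →, go to p0
p0 | abb[c]cb_   read c → write a, move →, go to p0
p0 | abba[c]b_   read c → write a, move →, go to p0
p0 | abbaa[b]_   read b → write _, move →, go to pH
pH | abbaa_[_]
The non-blank tape span at halt is abbaa.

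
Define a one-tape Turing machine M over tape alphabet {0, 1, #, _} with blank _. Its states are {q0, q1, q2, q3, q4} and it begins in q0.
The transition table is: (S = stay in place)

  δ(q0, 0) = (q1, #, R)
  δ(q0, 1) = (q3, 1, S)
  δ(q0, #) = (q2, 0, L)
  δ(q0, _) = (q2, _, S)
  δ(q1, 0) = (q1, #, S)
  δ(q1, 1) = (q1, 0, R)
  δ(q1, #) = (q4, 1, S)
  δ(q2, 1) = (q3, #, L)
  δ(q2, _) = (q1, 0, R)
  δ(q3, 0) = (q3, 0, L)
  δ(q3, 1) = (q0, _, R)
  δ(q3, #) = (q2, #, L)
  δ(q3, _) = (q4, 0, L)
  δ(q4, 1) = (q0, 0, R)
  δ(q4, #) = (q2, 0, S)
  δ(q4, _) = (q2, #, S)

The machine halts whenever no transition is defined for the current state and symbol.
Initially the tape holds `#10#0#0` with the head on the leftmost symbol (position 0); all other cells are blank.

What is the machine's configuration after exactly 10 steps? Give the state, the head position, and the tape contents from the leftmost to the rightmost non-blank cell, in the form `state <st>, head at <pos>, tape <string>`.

q0 | _[#]10#0#0   read # → write 0, move L, go to q2
q2 | [_]010#0#0   read _ → write 0, move R, go to q1
q1 | 0[0]10#0#0   read 0 → write #, move S, go to q1
q1 | 0[#]10#0#0   read # → write 1, move S, go to q4
q4 | 0[1]10#0#0   read 1 → write 0, move R, go to q0
q0 | 00[1]0#0#0   read 1 → write 1, move S, go to q3
q3 | 00[1]0#0#0   read 1 → write _, move R, go to q0
q0 | 00_[0]#0#0   read 0 → write #, move R, go to q1
q1 | 00_#[#]0#0   read # → write 1, move S, go to q4
q4 | 00_#[1]0#0   read 1 → write 0, move R, go to q0
q0 | 00_#0[0]#0
After 10 steps: state q0, head at 4, tape 00_#00#0.

state q0, head at 4, tape 00_#00#0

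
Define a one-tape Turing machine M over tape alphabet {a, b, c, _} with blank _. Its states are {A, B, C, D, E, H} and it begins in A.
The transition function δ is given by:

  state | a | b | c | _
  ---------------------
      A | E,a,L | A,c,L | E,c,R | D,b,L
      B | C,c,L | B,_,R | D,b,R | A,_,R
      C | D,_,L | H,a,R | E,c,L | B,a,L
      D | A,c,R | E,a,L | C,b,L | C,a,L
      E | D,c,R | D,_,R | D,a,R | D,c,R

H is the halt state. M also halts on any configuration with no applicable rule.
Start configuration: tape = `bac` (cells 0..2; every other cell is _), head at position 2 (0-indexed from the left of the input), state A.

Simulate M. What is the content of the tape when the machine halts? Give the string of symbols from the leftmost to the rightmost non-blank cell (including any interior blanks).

abbba

state=A head=2 tape=ba[c]__   (A,c)→(E,c,R)
state=E head=3 tape=bac[_]_   (E,_)→(D,c,R)
state=D head=4 tape=bacc[_]   (D,_)→(C,a,L)
state=C head=3 tape=bac[c]a   (C,c)→(E,c,L)
state=E head=2 tape=ba[c]ca   (E,c)→(D,a,R)
state=D head=3 tape=baa[c]a   (D,c)→(C,b,L)
state=C head=2 tape=ba[a]ba   (C,a)→(D,_,L)
state=D head=1 tape=b[a]_ba   (D,a)→(A,c,R)
state=A head=2 tape=bc[_]ba   (A,_)→(D,b,L)
state=D head=1 tape=b[c]bba   (D,c)→(C,b,L)
state=C head=0 tape=[b]bbba   (C,b)→(H,a,R)
state=H head=1 tape=a[b]bba
The non-blank tape span at halt is abbba.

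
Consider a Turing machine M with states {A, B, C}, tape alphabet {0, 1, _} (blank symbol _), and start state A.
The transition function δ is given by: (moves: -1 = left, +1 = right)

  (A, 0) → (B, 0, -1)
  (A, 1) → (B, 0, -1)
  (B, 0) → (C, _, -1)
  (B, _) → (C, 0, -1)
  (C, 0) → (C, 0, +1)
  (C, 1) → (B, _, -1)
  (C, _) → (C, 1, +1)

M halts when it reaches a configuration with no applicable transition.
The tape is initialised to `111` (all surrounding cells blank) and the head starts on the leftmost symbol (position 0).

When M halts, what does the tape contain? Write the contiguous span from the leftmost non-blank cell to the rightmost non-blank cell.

1011

state=A head=0 tape=__[1]11   (A,1)→(B,0,-1)
state=B head=-1 tape=_[_]011   (B,_)→(C,0,-1)
state=C head=-2 tape=[_]0011   (C,_)→(C,1,+1)
state=C head=-1 tape=1[0]011   (C,0)→(C,0,+1)
state=C head=0 tape=10[0]11   (C,0)→(C,0,+1)
state=C head=1 tape=100[1]1   (C,1)→(B,_,-1)
state=B head=0 tape=10[0]_1   (B,0)→(C,_,-1)
state=C head=-1 tape=1[0]__1   (C,0)→(C,0,+1)
state=C head=0 tape=10[_]_1   (C,_)→(C,1,+1)
state=C head=1 tape=101[_]1   (C,_)→(C,1,+1)
state=C head=2 tape=1011[1]   (C,1)→(B,_,-1)
state=B head=1 tape=101[1]_
The non-blank tape span at halt is 1011.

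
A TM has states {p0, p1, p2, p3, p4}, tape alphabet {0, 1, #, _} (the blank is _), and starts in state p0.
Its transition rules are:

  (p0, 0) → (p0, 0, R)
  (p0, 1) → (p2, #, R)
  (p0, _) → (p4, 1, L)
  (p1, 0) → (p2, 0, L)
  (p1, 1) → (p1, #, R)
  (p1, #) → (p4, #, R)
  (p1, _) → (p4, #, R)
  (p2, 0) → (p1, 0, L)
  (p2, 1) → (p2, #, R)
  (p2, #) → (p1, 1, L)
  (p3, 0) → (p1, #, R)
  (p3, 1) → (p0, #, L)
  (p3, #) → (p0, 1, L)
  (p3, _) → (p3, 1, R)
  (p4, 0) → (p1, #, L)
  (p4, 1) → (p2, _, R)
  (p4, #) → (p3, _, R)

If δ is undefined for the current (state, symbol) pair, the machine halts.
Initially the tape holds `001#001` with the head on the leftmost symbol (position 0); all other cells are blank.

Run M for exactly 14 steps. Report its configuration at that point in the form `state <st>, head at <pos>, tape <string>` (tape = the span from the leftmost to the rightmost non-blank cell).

state p4, head at 8, tape 00##_###

p0 | [0]01#001__   read 0 → write 0, move R, go to p0
p0 | 0[0]1#001__   read 0 → write 0, move R, go to p0
p0 | 00[1]#001__   read 1 → write #, move R, go to p2
p2 | 00#[#]001__   read # → write 1, move L, go to p1
p1 | 00[#]1001__   read # → write #, move R, go to p4
p4 | 00#[1]001__   read 1 → write _, move R, go to p2
p2 | 00#_[0]01__   read 0 → write 0, move L, go to p1
p1 | 00#[_]001__   read _ → write #, move R, go to p4
p4 | 00##[0]01__   read 0 → write #, move L, go to p1
p1 | 00#[#]#01__   read # → write #, move R, go to p4
p4 | 00##[#]01__   read # → write _, move R, go to p3
p3 | 00##_[0]1__   read 0 → write #, move R, go to p1
p1 | 00##_#[1]__   read 1 → write #, move R, go to p1
p1 | 00##_##[_]_   read _ → write #, move R, go to p4
p4 | 00##_###[_]
After 14 steps: state p4, head at 8, tape 00##_###.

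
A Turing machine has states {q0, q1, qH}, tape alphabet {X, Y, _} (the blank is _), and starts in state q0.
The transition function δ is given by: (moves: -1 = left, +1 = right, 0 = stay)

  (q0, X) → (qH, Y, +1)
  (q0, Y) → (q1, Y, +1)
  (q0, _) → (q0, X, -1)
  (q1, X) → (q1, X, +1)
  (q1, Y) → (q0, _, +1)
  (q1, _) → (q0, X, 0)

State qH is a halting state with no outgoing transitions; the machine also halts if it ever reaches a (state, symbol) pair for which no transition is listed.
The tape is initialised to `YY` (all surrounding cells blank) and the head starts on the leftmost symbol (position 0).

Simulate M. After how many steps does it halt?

9

state=q0 head=0 tape=[Y]Y___   (q0,Y)→(q1,Y,+1)
state=q1 head=1 tape=Y[Y]___   (q1,Y)→(q0,_,+1)
state=q0 head=2 tape=Y_[_]__   (q0,_)→(q0,X,-1)
state=q0 head=1 tape=Y[_]X__   (q0,_)→(q0,X,-1)
state=q0 head=0 tape=[Y]XX__   (q0,Y)→(q1,Y,+1)
state=q1 head=1 tape=Y[X]X__   (q1,X)→(q1,X,+1)
state=q1 head=2 tape=YX[X]__   (q1,X)→(q1,X,+1)
state=q1 head=3 tape=YXX[_]_   (q1,_)→(q0,X,0)
state=q0 head=3 tape=YXX[X]_   (q0,X)→(qH,Y,+1)
state=qH head=4 tape=YXXY[_]
M halts after 9 transitions.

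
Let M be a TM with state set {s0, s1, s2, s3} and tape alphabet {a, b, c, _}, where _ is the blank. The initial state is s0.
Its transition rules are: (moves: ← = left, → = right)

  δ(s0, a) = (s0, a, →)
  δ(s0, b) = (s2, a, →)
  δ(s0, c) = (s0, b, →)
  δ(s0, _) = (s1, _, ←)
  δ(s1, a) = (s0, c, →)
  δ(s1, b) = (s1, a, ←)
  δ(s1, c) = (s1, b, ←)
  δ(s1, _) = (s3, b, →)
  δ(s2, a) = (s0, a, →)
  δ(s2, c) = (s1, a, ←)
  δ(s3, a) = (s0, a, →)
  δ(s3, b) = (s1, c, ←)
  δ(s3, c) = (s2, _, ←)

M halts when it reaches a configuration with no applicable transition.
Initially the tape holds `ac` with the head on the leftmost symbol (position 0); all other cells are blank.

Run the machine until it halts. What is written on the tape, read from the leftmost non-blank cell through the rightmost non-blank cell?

state=s0 head=0 tape=__[a]c_   (s0,a)→(s0,a,→)
state=s0 head=1 tape=__a[c]_   (s0,c)→(s0,b,→)
state=s0 head=2 tape=__ab[_]   (s0,_)→(s1,_,←)
state=s1 head=1 tape=__a[b]_   (s1,b)→(s1,a,←)
state=s1 head=0 tape=__[a]a_   (s1,a)→(s0,c,→)
state=s0 head=1 tape=__c[a]_   (s0,a)→(s0,a,→)
state=s0 head=2 tape=__ca[_]   (s0,_)→(s1,_,←)
state=s1 head=1 tape=__c[a]_   (s1,a)→(s0,c,→)
state=s0 head=2 tape=__cc[_]   (s0,_)→(s1,_,←)
state=s1 head=1 tape=__c[c]_   (s1,c)→(s1,b,←)
state=s1 head=0 tape=__[c]b_   (s1,c)→(s1,b,←)
state=s1 head=-1 tape=_[_]bb_   (s1,_)→(s3,b,→)
state=s3 head=0 tape=_b[b]b_   (s3,b)→(s1,c,←)
state=s1 head=-1 tape=_[b]cb_   (s1,b)→(s1,a,←)
state=s1 head=-2 tape=[_]acb_   (s1,_)→(s3,b,→)
state=s3 head=-1 tape=b[a]cb_   (s3,a)→(s0,a,→)
state=s0 head=0 tape=ba[c]b_   (s0,c)→(s0,b,→)
state=s0 head=1 tape=bab[b]_   (s0,b)→(s2,a,→)
state=s2 head=2 tape=baba[_]
The non-blank tape span at halt is baba.

baba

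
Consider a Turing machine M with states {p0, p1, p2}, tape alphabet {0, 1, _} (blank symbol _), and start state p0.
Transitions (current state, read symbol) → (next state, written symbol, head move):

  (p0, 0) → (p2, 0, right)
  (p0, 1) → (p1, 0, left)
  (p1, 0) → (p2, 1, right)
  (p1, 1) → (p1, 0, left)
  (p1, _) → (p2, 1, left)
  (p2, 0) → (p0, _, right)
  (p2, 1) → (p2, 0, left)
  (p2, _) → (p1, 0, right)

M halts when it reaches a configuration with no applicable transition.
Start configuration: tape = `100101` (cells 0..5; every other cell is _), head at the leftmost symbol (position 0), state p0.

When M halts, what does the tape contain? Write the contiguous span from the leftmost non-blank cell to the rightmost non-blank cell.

p0 | __[1]00101_   read 1 → write 0, move left, go to p1
p1 | _[_]000101_   read _ → write 1, move left, go to p2
p2 | [_]1000101_   read _ → write 0, move right, go to p1
p1 | 0[1]000101_   read 1 → write 0, move left, go to p1
p1 | [0]0000101_   read 0 → write 1, move right, go to p2
p2 | 1[0]000101_   read 0 → write _, move right, go to p0
p0 | 1_[0]00101_   read 0 → write 0, move right, go to p2
p2 | 1_0[0]0101_   read 0 → write _, move right, go to p0
p0 | 1_0_[0]101_   read 0 → write 0, move right, go to p2
p2 | 1_0_0[1]01_   read 1 → write 0, move left, go to p2
p2 | 1_0_[0]001_   read 0 → write _, move right, go to p0
p0 | 1_0__[0]01_   read 0 → write 0, move right, go to p2
p2 | 1_0__0[0]1_   read 0 → write _, move right, go to p0
p0 | 1_0__0_[1]_   read 1 → write 0, move left, go to p1
p1 | 1_0__0[_]0_   read _ → write 1, move left, go to p2
p2 | 1_0__[0]10_   read 0 → write _, move right, go to p0
p0 | 1_0___[1]0_   read 1 → write 0, move left, go to p1
p1 | 1_0__[_]00_   read _ → write 1, move left, go to p2
p2 | 1_0_[_]100_   read _ → write 0, move right, go to p1
p1 | 1_0_0[1]00_   read 1 → write 0, move left, go to p1
p1 | 1_0_[0]000_   read 0 → write 1, move right, go to p2
p2 | 1_0_1[0]00_   read 0 → write _, move right, go to p0
p0 | 1_0_1_[0]0_   read 0 → write 0, move right, go to p2
p2 | 1_0_1_0[0]_   read 0 → write _, move right, go to p0
p0 | 1_0_1_0_[_]
The non-blank tape span at halt is 1_0_1_0.

1_0_1_0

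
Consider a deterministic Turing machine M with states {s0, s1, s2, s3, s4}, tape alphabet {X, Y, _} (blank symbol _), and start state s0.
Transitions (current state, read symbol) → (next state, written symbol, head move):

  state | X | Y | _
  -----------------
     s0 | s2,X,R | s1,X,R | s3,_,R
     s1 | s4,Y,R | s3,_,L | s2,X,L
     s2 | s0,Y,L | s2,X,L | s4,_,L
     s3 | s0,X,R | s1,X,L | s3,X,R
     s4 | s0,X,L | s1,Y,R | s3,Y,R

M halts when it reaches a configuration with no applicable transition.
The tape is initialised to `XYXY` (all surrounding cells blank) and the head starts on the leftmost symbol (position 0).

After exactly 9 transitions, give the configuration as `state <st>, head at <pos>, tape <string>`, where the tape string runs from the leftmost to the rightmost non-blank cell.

state s3, head at -1, tape YXXXXXY

state=s0 head=0 tape=___[X]YXY   (s0,X)→(s2,X,R)
state=s2 head=1 tape=___X[Y]XY   (s2,Y)→(s2,X,L)
state=s2 head=0 tape=___[X]XXY   (s2,X)→(s0,Y,L)
state=s0 head=-1 tape=__[_]YXXY   (s0,_)→(s3,_,R)
state=s3 head=0 tape=___[Y]XXY   (s3,Y)→(s1,X,L)
state=s1 head=-1 tape=__[_]XXXY   (s1,_)→(s2,X,L)
state=s2 head=-2 tape=_[_]XXXXY   (s2,_)→(s4,_,L)
state=s4 head=-3 tape=[_]_XXXXY   (s4,_)→(s3,Y,R)
state=s3 head=-2 tape=Y[_]XXXXY   (s3,_)→(s3,X,R)
state=s3 head=-1 tape=YX[X]XXXY
After 9 steps: state s3, head at -1, tape YXXXXXY.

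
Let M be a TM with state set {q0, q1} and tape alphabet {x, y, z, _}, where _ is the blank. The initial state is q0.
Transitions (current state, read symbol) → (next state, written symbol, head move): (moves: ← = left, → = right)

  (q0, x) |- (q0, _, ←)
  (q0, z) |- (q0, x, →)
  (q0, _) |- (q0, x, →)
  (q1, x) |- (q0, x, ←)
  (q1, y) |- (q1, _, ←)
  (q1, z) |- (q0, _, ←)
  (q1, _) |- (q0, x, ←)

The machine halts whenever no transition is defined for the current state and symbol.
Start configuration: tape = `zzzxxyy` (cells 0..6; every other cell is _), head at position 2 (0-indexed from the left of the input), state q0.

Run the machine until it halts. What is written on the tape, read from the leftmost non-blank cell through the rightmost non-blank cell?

xxxxxyy

state=q0 head=2 tape=zz[z]xxyy   (q0,z)→(q0,x,→)
state=q0 head=3 tape=zzx[x]xyy   (q0,x)→(q0,_,←)
state=q0 head=2 tape=zz[x]_xyy   (q0,x)→(q0,_,←)
state=q0 head=1 tape=z[z]__xyy   (q0,z)→(q0,x,→)
state=q0 head=2 tape=zx[_]_xyy   (q0,_)→(q0,x,→)
state=q0 head=3 tape=zxx[_]xyy   (q0,_)→(q0,x,→)
state=q0 head=4 tape=zxxx[x]yy   (q0,x)→(q0,_,←)
state=q0 head=3 tape=zxx[x]_yy   (q0,x)→(q0,_,←)
state=q0 head=2 tape=zx[x]__yy   (q0,x)→(q0,_,←)
state=q0 head=1 tape=z[x]___yy   (q0,x)→(q0,_,←)
state=q0 head=0 tape=[z]____yy   (q0,z)→(q0,x,→)
state=q0 head=1 tape=x[_]___yy   (q0,_)→(q0,x,→)
state=q0 head=2 tape=xx[_]__yy   (q0,_)→(q0,x,→)
state=q0 head=3 tape=xxx[_]_yy   (q0,_)→(q0,x,→)
state=q0 head=4 tape=xxxx[_]yy   (q0,_)→(q0,x,→)
state=q0 head=5 tape=xxxxx[y]y
The non-blank tape span at halt is xxxxxyy.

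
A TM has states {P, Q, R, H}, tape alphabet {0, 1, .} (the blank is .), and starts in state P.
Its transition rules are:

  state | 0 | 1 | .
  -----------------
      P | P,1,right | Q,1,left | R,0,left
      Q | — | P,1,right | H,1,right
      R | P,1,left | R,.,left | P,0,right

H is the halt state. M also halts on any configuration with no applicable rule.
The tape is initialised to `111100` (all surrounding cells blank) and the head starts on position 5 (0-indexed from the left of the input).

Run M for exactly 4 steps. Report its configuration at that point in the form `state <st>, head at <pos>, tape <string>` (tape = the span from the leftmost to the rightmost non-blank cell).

P | 11110[0].   read 0 → write 1, move right, go to P
P | 111101[.]   read . → write 0, move left, go to R
R | 11110[1]0   read 1 → write ., move left, go to R
R | 1111[0].0   read 0 → write 1, move left, go to P
P | 111[1]1.0
After 4 steps: state P, head at 3, tape 11111.0.

state P, head at 3, tape 11111.0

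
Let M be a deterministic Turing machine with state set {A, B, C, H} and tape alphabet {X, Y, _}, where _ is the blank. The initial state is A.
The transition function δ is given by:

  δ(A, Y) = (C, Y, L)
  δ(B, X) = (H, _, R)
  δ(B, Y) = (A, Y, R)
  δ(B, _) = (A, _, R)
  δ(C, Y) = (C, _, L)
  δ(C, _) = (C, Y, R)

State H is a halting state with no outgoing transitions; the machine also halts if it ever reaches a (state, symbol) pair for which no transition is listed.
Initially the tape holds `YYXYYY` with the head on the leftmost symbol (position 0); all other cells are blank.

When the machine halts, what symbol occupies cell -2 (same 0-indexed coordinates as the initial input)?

Y

state=A head=0 tape=___[Y]YXYYY   (A,Y)→(C,Y,L)
state=C head=-1 tape=__[_]YYXYYY   (C,_)→(C,Y,R)
state=C head=0 tape=__Y[Y]YXYYY   (C,Y)→(C,_,L)
state=C head=-1 tape=__[Y]_YXYYY   (C,Y)→(C,_,L)
state=C head=-2 tape=_[_]__YXYYY   (C,_)→(C,Y,R)
state=C head=-1 tape=_Y[_]_YXYYY   (C,_)→(C,Y,R)
state=C head=0 tape=_YY[_]YXYYY   (C,_)→(C,Y,R)
state=C head=1 tape=_YYY[Y]XYYY   (C,Y)→(C,_,L)
state=C head=0 tape=_YY[Y]_XYYY   (C,Y)→(C,_,L)
state=C head=-1 tape=_Y[Y]__XYYY   (C,Y)→(C,_,L)
state=C head=-2 tape=_[Y]___XYYY   (C,Y)→(C,_,L)
state=C head=-3 tape=[_]____XYYY   (C,_)→(C,Y,R)
state=C head=-2 tape=Y[_]___XYYY   (C,_)→(C,Y,R)
state=C head=-1 tape=YY[_]__XYYY   (C,_)→(C,Y,R)
state=C head=0 tape=YYY[_]_XYYY   (C,_)→(C,Y,R)
state=C head=1 tape=YYYY[_]XYYY   (C,_)→(C,Y,R)
state=C head=2 tape=YYYYY[X]YYY
Cell -2 holds Y when M halts.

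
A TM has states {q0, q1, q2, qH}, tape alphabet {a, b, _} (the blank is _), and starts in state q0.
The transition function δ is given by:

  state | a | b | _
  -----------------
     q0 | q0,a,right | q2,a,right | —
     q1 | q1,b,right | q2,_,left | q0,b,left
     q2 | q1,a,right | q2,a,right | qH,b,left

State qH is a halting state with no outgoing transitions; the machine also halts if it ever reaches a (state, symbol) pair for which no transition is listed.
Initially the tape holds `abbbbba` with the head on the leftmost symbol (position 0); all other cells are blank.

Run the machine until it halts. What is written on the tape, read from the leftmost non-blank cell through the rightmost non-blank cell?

aaaaaaaab

q0 | [a]bbbbba__   read a → write a, move right, go to q0
q0 | a[b]bbbba__   read b → write a, move right, go to q2
q2 | aa[b]bbba__   read b → write a, move right, go to q2
q2 | aaa[b]bba__   read b → write a, move right, go to q2
q2 | aaaa[b]ba__   read b → write a, move right, go to q2
q2 | aaaaa[b]a__   read b → write a, move right, go to q2
q2 | aaaaaa[a]__   read a → write a, move right, go to q1
q1 | aaaaaaa[_]_   read _ → write b, move left, go to q0
q0 | aaaaaa[a]b_   read a → write a, move right, go to q0
q0 | aaaaaaa[b]_   read b → write a, move right, go to q2
q2 | aaaaaaaa[_]   read _ → write b, move left, go to qH
qH | aaaaaaa[a]b
The non-blank tape span at halt is aaaaaaaab.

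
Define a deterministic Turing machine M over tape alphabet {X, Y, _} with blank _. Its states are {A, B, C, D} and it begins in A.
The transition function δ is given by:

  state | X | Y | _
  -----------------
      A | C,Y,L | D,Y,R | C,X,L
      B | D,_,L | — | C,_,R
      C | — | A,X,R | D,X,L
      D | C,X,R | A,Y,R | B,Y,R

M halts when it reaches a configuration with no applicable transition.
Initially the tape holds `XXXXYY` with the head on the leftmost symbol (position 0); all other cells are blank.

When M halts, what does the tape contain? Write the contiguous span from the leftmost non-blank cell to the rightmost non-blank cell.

XYYXXXYY

A | __[X]XXXYY   read X → write Y, move L, go to C
C | _[_]YXXXYY   read _ → write X, move L, go to D
D | [_]XYXXXYY   read _ → write Y, move R, go to B
B | Y[X]YXXXYY   read X → write _, move L, go to D
D | [Y]_YXXXYY   read Y → write Y, move R, go to A
A | Y[_]YXXXYY   read _ → write X, move L, go to C
C | [Y]XYXXXYY   read Y → write X, move R, go to A
A | X[X]YXXXYY   read X → write Y, move L, go to C
C | [X]YYXXXYY
The non-blank tape span at halt is XYYXXXYY.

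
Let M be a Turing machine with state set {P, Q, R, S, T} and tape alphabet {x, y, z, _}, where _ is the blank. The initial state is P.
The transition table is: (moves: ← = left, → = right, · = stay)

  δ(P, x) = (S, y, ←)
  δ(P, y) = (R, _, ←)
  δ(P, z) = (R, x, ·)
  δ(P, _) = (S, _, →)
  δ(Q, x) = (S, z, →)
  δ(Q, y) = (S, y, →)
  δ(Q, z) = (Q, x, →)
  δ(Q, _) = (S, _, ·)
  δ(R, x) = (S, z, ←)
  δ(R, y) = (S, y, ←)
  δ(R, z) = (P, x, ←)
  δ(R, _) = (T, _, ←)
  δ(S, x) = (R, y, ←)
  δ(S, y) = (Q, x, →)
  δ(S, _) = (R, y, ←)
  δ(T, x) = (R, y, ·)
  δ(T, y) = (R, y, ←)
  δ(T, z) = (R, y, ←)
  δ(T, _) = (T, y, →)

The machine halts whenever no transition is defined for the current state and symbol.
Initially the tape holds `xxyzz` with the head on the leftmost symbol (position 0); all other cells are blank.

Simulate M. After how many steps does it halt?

P | _____[x]xyzz   read x → write y, move ←, go to S
S | ____[_]yxyzz   read _ → write y, move ←, go to R
R | ___[_]yyxyzz   read _ → write _, move ←, go to T
T | __[_]_yyxyzz   read _ → write y, move →, go to T
T | __y[_]yyxyzz   read _ → write y, move →, go to T
T | __yy[y]yxyzz   read y → write y, move ←, go to R
R | __y[y]yyxyzz   read y → write y, move ←, go to S
S | __[y]yyyxyzz   read y → write x, move →, go to Q
Q | __x[y]yyxyzz   read y → write y, move →, go to S
S | __xy[y]yxyzz   read y → write x, move →, go to Q
Q | __xyx[y]xyzz   read y → write y, move →, go to S
S | __xyxy[x]yzz   read x → write y, move ←, go to R
R | __xyx[y]yyzz   read y → write y, move ←, go to S
S | __xy[x]yyyzz   read x → write y, move ←, go to R
R | __x[y]yyyyzz   read y → write y, move ←, go to S
S | __[x]yyyyyzz   read x → write y, move ←, go to R
R | _[_]yyyyyyzz   read _ → write _, move ←, go to T
T | [_]_yyyyyyzz   read _ → write y, move →, go to T
T | y[_]yyyyyyzz   read _ → write y, move →, go to T
T | yy[y]yyyyyzz   read y → write y, move ←, go to R
R | y[y]yyyyyyzz   read y → write y, move ←, go to S
S | [y]yyyyyyyzz   read y → write x, move →, go to Q
Q | x[y]yyyyyyzz   read y → write y, move →, go to S
S | xy[y]yyyyyzz   read y → write x, move →, go to Q
Q | xyx[y]yyyyzz   read y → write y, move →, go to S
S | xyxy[y]yyyzz   read y → write x, move →, go to Q
Q | xyxyx[y]yyzz   read y → write y, move →, go to S
S | xyxyxy[y]yzz   read y → write x, move →, go to Q
Q | xyxyxyx[y]zz   read y → write y, move →, go to S
S | xyxyxyxy[z]z
M halts after 29 transitions.

29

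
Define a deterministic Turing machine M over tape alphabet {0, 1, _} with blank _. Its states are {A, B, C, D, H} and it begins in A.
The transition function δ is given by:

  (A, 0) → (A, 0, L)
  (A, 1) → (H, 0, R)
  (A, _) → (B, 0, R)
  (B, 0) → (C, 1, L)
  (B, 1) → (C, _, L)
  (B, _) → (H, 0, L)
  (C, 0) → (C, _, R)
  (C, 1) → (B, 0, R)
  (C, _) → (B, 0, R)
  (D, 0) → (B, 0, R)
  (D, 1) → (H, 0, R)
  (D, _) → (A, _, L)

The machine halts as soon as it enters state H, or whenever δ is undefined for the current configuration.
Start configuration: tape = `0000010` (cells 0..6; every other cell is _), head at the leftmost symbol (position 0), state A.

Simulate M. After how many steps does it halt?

24

state=A head=0 tape=_[0]000010_   (A,0)→(A,0,L)
state=A head=-1 tape=[_]0000010_   (A,_)→(B,0,R)
state=B head=0 tape=0[0]000010_   (B,0)→(C,1,L)
state=C head=-1 tape=[0]1000010_   (C,0)→(C,_,R)
state=C head=0 tape=_[1]000010_   (C,1)→(B,0,R)
state=B head=1 tape=_0[0]00010_   (B,0)→(C,1,L)
state=C head=0 tape=_[0]100010_   (C,0)→(C,_,R)
state=C head=1 tape=__[1]00010_   (C,1)→(B,0,R)
state=B head=2 tape=__0[0]0010_   (B,0)→(C,1,L)
state=C head=1 tape=__[0]10010_   (C,0)→(C,_,R)
state=C head=2 tape=___[1]0010_   (C,1)→(B,0,R)
state=B head=3 tape=___0[0]010_   (B,0)→(C,1,L)
state=C head=2 tape=___[0]1010_   (C,0)→(C,_,R)
state=C head=3 tape=____[1]010_   (C,1)→(B,0,R)
state=B head=4 tape=____0[0]10_   (B,0)→(C,1,L)
state=C head=3 tape=____[0]110_   (C,0)→(C,_,R)
state=C head=4 tape=_____[1]10_   (C,1)→(B,0,R)
state=B head=5 tape=_____0[1]0_   (B,1)→(C,_,L)
state=C head=4 tape=_____[0]_0_   (C,0)→(C,_,R)
state=C head=5 tape=______[_]0_   (C,_)→(B,0,R)
state=B head=6 tape=______0[0]_   (B,0)→(C,1,L)
state=C head=5 tape=______[0]1_   (C,0)→(C,_,R)
state=C head=6 tape=_______[1]_   (C,1)→(B,0,R)
state=B head=7 tape=_______0[_]   (B,_)→(H,0,L)
state=H head=6 tape=_______[0]0
M halts after 24 transitions.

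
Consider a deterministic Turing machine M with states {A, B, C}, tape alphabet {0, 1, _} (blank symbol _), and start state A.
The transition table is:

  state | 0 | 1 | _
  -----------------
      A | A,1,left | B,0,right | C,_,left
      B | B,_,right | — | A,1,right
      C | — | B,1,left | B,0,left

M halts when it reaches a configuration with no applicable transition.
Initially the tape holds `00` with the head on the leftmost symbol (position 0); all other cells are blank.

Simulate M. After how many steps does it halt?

6

state=A head=0 tape=___[0]0   (A,0)→(A,1,left)
state=A head=-1 tape=__[_]10   (A,_)→(C,_,left)
state=C head=-2 tape=_[_]_10   (C,_)→(B,0,left)
state=B head=-3 tape=[_]0_10   (B,_)→(A,1,right)
state=A head=-2 tape=1[0]_10   (A,0)→(A,1,left)
state=A head=-3 tape=[1]1_10   (A,1)→(B,0,right)
state=B head=-2 tape=0[1]_10
M halts after 6 transitions.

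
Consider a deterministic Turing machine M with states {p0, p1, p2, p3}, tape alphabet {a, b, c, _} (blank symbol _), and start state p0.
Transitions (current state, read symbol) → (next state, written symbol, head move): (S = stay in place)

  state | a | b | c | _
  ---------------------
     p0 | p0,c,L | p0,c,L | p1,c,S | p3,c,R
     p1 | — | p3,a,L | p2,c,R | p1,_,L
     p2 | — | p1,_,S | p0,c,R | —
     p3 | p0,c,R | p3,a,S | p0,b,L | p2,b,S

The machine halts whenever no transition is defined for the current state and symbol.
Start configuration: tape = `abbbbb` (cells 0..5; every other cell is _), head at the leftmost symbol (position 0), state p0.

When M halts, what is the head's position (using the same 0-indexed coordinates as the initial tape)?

p0 | _[a]bbbbb   read a → write c, move L, go to p0
p0 | [_]cbbbbb   read _ → write c, move R, go to p3
p3 | c[c]bbbbb   read c → write b, move L, go to p0
p0 | [c]bbbbbb   read c → write c, move S, go to p1
p1 | [c]bbbbbb   read c → write c, move R, go to p2
p2 | c[b]bbbbb   read b → write _, move S, go to p1
p1 | c[_]bbbbb   read _ → write _, move L, go to p1
p1 | [c]_bbbbb   read c → write c, move R, go to p2
p2 | c[_]bbbbb
At halt the head is at cell 0.

0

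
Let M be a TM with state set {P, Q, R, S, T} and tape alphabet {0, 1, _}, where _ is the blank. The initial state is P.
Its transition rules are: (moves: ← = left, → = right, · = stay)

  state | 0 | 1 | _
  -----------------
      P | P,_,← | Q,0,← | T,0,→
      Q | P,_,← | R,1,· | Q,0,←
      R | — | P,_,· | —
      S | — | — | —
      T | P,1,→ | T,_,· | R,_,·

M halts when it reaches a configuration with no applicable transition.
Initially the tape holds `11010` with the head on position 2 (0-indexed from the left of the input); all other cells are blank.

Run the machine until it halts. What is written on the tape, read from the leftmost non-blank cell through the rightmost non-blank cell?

010_0

state=P head=2 tape=11[0]10   (P,0)→(P,_,←)
state=P head=1 tape=1[1]_10   (P,1)→(Q,0,←)
state=Q head=0 tape=[1]0_10   (Q,1)→(R,1,·)
state=R head=0 tape=[1]0_10   (R,1)→(P,_,·)
state=P head=0 tape=[_]0_10   (P,_)→(T,0,→)
state=T head=1 tape=0[0]_10   (T,0)→(P,1,→)
state=P head=2 tape=01[_]10   (P,_)→(T,0,→)
state=T head=3 tape=010[1]0   (T,1)→(T,_,·)
state=T head=3 tape=010[_]0   (T,_)→(R,_,·)
state=R head=3 tape=010[_]0
The non-blank tape span at halt is 010_0.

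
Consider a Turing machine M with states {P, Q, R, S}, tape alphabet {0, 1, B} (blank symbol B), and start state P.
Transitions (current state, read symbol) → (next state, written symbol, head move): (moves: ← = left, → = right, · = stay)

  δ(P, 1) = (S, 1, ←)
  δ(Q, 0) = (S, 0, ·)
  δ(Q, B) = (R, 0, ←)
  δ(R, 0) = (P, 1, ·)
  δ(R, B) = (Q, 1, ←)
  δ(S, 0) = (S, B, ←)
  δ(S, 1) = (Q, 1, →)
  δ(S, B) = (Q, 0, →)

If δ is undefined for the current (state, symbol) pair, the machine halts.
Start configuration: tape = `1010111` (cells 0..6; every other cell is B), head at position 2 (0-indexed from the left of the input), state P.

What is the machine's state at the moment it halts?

state=P head=2 tape=10[1]0111   (P,1)→(S,1,←)
state=S head=1 tape=1[0]10111   (S,0)→(S,B,←)
state=S head=0 tape=[1]B10111   (S,1)→(Q,1,→)
state=Q head=1 tape=1[B]10111   (Q,B)→(R,0,←)
state=R head=0 tape=[1]010111
No transition is defined for (R, 1); M halts in state R.

R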